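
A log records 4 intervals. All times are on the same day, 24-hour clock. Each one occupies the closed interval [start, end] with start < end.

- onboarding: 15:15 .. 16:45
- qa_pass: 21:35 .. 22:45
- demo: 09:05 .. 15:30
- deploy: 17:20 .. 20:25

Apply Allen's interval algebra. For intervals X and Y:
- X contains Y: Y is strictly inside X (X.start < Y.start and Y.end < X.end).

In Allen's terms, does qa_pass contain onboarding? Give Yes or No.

qa_pass = [21:35, 22:45], onboarding = [15:15, 16:45].
Actual relation of qa_pass to onboarding: after.
Asked whether 'contains' holds → No.

No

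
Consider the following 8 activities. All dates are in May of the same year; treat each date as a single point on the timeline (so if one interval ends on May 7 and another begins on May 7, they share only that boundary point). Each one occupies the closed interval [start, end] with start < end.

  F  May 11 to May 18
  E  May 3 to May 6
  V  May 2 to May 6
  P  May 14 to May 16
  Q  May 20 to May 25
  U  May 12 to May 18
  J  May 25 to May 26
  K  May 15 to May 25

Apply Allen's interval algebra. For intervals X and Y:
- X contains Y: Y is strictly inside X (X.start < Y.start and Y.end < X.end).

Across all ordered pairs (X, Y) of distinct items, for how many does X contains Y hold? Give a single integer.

Checking all 56 ordered pairs for relation 'contains'; matching pairs in alphabetical order:
(F, P): F contains P ✓
(U, P): U contains P ✓
Count: 2.

2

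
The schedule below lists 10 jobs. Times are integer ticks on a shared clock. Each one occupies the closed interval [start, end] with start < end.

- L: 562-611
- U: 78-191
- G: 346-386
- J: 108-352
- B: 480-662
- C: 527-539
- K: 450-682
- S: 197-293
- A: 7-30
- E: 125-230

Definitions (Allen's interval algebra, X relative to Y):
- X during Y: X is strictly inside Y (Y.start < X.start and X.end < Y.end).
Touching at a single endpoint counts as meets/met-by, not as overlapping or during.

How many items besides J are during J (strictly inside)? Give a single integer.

Target J = [108, 352].
A [7, 30] → before → no.
B [480, 662] → after → no.
C [527, 539] → after → no.
E [125, 230] → during → counts.
G [346, 386] → overlapped-by → no.
K [450, 682] → after → no.
L [562, 611] → after → no.
S [197, 293] → during → counts.
U [78, 191] → overlaps → no.
Total: 2.

2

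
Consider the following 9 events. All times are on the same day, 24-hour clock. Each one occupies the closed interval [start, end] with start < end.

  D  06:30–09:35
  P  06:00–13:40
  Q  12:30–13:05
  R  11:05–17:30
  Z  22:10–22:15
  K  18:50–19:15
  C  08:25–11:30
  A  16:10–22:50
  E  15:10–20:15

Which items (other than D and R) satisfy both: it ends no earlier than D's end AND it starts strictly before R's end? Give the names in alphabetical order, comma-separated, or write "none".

A, C, E, P, Q

Conditions: its end is no earlier than D's end (X.end >= 09:35) AND its start is strictly before R's end (X.start < 17:30).
A: end 22:50 >= 09:35? ✓; start 16:10 < 17:30? ✓ → yes.
C: end 11:30 >= 09:35? ✓; start 08:25 < 17:30? ✓ → yes.
E: end 20:15 >= 09:35? ✓; start 15:10 < 17:30? ✓ → yes.
K: end 19:15 >= 09:35? ✓; start 18:50 < 17:30? ✗ → no.
P: end 13:40 >= 09:35? ✓; start 06:00 < 17:30? ✓ → yes.
Q: end 13:05 >= 09:35? ✓; start 12:30 < 17:30? ✓ → yes.
Z: end 22:15 >= 09:35? ✓; start 22:10 < 17:30? ✗ → no.
Result: A, C, E, P, Q.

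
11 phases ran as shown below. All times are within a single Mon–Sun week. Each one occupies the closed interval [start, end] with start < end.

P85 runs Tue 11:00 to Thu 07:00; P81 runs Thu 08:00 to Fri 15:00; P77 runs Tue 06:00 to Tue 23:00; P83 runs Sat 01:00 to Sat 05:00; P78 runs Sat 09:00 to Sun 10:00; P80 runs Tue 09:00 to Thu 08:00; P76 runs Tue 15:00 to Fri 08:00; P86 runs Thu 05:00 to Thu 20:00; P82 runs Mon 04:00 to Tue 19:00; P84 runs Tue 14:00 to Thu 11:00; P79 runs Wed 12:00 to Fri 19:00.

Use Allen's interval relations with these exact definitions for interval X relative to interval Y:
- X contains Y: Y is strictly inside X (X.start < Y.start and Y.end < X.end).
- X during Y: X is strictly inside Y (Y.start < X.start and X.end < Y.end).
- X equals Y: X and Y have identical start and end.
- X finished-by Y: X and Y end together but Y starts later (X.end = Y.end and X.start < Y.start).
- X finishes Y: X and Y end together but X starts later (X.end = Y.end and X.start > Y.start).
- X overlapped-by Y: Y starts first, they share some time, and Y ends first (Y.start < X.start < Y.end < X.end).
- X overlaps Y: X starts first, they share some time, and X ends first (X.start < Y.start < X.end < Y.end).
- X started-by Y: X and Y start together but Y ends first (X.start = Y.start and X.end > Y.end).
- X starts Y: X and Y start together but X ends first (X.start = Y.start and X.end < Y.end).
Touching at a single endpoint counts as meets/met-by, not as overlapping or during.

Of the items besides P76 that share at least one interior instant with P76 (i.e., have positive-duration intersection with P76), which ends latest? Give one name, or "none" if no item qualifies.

P79

Target P76 = [Tue 15:00, Fri 08:00].
P77 [Tue 06:00, Tue 23:00] → overlaps → candidate.
P78 [Sat 09:00, Sun 10:00] → after → excluded.
P79 [Wed 12:00, Fri 19:00] → overlapped-by → candidate.
P80 [Tue 09:00, Thu 08:00] → overlaps → candidate.
P81 [Thu 08:00, Fri 15:00] → overlapped-by → candidate.
P82 [Mon 04:00, Tue 19:00] → overlaps → candidate.
P83 [Sat 01:00, Sat 05:00] → after → excluded.
P84 [Tue 14:00, Thu 11:00] → overlaps → candidate.
P85 [Tue 11:00, Thu 07:00] → overlaps → candidate.
P86 [Thu 05:00, Thu 20:00] → during → candidate.
Among candidates, latest end is Fri 19:00 → P79.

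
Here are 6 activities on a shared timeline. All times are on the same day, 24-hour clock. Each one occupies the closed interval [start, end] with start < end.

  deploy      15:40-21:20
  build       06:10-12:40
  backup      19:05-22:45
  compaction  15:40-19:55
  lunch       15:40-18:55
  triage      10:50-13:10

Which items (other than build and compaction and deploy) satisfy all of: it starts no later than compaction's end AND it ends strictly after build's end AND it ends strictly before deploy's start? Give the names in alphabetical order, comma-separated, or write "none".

triage

Conditions: its start is no later than compaction's end (X.start <= 19:55) AND its end is strictly after build's end (X.end > 12:40) AND its end is strictly before deploy's start (X.end < 15:40).
backup: start 19:05 <= 19:55? ✓; end 22:45 > 12:40? ✓; end 22:45 < 15:40? ✗ → no.
lunch: start 15:40 <= 19:55? ✓; end 18:55 > 12:40? ✓; end 18:55 < 15:40? ✗ → no.
triage: start 10:50 <= 19:55? ✓; end 13:10 > 12:40? ✓; end 13:10 < 15:40? ✓ → yes.
Result: triage.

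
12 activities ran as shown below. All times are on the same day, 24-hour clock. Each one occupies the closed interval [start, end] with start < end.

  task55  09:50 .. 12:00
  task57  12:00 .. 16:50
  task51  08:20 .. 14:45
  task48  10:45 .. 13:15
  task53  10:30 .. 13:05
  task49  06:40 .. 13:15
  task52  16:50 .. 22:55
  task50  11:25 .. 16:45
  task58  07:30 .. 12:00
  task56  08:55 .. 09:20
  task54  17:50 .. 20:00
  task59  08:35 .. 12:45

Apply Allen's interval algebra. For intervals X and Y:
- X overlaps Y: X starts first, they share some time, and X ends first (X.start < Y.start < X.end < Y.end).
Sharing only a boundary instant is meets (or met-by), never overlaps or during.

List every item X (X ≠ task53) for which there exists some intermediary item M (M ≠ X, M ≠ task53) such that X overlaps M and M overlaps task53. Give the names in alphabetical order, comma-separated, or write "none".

task58

Target task53 = [10:30, 13:05].
Intermediaries M with M overlaps task53: task55, task58, task59.
Via task55 — items with X overlaps task55: none.
Via task58 — items with X overlaps task58: none.
Via task59 — items with X overlaps task59: task58.
Union: task58.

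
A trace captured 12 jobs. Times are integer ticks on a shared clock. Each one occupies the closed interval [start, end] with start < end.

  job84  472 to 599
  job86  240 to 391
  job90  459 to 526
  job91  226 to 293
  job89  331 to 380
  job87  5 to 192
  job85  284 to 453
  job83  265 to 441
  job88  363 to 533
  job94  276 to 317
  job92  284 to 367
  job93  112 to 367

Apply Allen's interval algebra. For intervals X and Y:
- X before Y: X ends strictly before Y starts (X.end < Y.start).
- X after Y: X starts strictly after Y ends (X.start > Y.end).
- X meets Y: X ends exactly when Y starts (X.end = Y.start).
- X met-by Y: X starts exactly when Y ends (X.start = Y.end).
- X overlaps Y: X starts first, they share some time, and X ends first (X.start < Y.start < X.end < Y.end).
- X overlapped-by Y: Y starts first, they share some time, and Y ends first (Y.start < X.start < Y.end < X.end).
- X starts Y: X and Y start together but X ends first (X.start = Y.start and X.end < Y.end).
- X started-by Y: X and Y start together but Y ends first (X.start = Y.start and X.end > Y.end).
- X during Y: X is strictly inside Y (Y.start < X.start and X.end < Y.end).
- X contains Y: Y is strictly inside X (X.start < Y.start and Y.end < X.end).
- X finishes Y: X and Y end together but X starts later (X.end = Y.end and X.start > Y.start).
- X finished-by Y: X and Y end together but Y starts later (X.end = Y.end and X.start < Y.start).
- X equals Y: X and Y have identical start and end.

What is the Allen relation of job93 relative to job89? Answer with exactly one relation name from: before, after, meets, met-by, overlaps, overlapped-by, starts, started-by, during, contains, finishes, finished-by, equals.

overlaps

job93 = [112, 367]; job89 = [331, 380].
Compare endpoints: job93.start < job89.start, job93.start < job89.end, job93.end > job89.start, job93.end < job89.end.
That pattern is 'overlaps'.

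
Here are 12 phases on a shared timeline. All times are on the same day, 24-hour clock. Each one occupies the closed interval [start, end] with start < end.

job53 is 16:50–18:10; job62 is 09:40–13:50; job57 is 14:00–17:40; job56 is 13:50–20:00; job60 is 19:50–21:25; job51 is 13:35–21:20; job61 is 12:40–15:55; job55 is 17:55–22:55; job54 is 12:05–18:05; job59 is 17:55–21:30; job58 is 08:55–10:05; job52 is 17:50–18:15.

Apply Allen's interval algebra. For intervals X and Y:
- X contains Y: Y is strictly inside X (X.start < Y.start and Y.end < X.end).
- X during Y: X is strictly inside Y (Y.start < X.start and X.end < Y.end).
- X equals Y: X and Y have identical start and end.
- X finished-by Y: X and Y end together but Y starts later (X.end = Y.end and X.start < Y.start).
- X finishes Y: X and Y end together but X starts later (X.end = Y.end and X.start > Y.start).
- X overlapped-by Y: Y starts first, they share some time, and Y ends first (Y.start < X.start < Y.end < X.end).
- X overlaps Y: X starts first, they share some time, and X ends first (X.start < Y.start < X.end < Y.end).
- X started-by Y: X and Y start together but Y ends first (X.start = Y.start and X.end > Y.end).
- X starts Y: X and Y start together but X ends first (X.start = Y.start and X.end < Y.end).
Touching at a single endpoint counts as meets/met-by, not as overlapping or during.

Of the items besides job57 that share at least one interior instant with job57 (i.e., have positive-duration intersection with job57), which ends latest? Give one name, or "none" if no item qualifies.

job51

Target job57 = [14:00, 17:40].
job51 [13:35, 21:20] → contains → candidate.
job52 [17:50, 18:15] → after → excluded.
job53 [16:50, 18:10] → overlapped-by → candidate.
job54 [12:05, 18:05] → contains → candidate.
job55 [17:55, 22:55] → after → excluded.
job56 [13:50, 20:00] → contains → candidate.
job58 [08:55, 10:05] → before → excluded.
job59 [17:55, 21:30] → after → excluded.
job60 [19:50, 21:25] → after → excluded.
job61 [12:40, 15:55] → overlaps → candidate.
job62 [09:40, 13:50] → before → excluded.
Among candidates, latest end is 21:20 → job51.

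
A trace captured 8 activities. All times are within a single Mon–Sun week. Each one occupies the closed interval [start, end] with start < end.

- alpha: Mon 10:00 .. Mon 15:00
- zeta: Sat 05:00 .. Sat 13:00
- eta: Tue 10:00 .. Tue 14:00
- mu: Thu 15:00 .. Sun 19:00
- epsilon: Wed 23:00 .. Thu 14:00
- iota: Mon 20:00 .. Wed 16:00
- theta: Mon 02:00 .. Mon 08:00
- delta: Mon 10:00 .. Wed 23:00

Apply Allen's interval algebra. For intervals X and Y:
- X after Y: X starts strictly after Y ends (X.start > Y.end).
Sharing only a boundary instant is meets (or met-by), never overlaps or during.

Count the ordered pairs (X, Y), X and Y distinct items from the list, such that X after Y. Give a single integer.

Checking all 56 ordered pairs for relation 'after'; matching pairs in alphabetical order:
(alpha, theta): alpha after theta ✓
(delta, theta): delta after theta ✓
(epsilon, alpha): epsilon after alpha ✓
(epsilon, eta): epsilon after eta ✓
(epsilon, iota): epsilon after iota ✓
(epsilon, theta): epsilon after theta ✓
(eta, alpha): eta after alpha ✓
(eta, theta): eta after theta ✓
(iota, alpha): iota after alpha ✓
(iota, theta): iota after theta ✓
(mu, alpha): mu after alpha ✓
(mu, delta): mu after delta ✓
(mu, epsilon): mu after epsilon ✓
(mu, eta): mu after eta ✓
(mu, iota): mu after iota ✓
(mu, theta): mu after theta ✓
(zeta, alpha): zeta after alpha ✓
(zeta, delta): zeta after delta ✓
(zeta, epsilon): zeta after epsilon ✓
(zeta, eta): zeta after eta ✓
(zeta, iota): zeta after iota ✓
(zeta, theta): zeta after theta ✓
Count: 22.

22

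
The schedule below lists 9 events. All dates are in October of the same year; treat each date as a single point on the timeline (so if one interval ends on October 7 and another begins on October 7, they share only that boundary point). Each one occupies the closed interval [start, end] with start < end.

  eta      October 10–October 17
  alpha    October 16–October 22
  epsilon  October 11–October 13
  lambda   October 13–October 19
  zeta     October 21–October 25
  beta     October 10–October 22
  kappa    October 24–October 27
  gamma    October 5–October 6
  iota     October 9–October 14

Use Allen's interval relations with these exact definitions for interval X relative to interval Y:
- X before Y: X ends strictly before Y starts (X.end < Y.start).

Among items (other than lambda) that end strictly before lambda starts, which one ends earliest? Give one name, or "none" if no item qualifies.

Target lambda = [October 13, October 19].
alpha [October 16, October 22] → overlapped-by → excluded.
beta [October 10, October 22] → contains → excluded.
epsilon [October 11, October 13] → meets → excluded.
eta [October 10, October 17] → overlaps → excluded.
gamma [October 5, October 6] → before → candidate.
iota [October 9, October 14] → overlaps → excluded.
kappa [October 24, October 27] → after → excluded.
zeta [October 21, October 25] → after → excluded.
Among candidates, earliest end is October 6 → gamma.

gamma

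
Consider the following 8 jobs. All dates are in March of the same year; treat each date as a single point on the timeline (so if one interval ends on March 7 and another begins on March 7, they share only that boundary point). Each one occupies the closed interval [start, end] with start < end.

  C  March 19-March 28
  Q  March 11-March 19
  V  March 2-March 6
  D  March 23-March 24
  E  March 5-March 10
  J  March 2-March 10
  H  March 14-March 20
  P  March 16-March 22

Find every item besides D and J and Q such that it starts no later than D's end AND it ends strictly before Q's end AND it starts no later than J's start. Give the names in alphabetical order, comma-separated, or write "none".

V

Conditions: its start is no later than D's end (X.start <= March 24) AND its end is strictly before Q's end (X.end < March 19) AND its start is no later than J's start (X.start <= March 2).
C: start March 19 <= March 24? ✓; end March 28 < March 19? ✗; start March 19 <= March 2? ✗ → no.
E: start March 5 <= March 24? ✓; end March 10 < March 19? ✓; start March 5 <= March 2? ✗ → no.
H: start March 14 <= March 24? ✓; end March 20 < March 19? ✗; start March 14 <= March 2? ✗ → no.
P: start March 16 <= March 24? ✓; end March 22 < March 19? ✗; start March 16 <= March 2? ✗ → no.
V: start March 2 <= March 24? ✓; end March 6 < March 19? ✓; start March 2 <= March 2? ✓ → yes.
Result: V.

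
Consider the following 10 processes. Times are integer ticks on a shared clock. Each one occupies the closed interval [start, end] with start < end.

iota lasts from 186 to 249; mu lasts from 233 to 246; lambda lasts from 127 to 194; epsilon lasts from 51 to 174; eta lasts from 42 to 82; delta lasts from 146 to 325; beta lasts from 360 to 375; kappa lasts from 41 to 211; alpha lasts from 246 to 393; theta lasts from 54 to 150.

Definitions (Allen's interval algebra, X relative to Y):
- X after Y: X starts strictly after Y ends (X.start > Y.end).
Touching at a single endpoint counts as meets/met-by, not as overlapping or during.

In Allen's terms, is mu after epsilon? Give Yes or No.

mu = [233, 246], epsilon = [51, 174].
Actual relation of mu to epsilon: after.
Asked whether 'after' holds → Yes.

Yes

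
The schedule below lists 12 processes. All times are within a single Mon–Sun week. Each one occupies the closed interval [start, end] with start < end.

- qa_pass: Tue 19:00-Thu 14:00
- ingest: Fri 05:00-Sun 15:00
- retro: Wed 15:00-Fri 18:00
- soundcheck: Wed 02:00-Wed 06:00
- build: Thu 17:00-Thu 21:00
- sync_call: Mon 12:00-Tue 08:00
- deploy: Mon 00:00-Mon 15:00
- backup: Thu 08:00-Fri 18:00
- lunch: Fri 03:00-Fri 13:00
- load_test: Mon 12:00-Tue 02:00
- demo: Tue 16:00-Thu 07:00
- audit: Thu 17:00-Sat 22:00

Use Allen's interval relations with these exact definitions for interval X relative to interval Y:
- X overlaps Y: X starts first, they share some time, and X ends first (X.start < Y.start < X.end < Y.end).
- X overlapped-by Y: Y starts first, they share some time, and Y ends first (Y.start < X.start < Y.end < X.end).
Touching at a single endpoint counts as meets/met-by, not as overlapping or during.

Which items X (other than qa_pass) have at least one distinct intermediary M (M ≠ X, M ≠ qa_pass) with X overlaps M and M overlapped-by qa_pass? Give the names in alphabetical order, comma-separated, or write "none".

demo

Target qa_pass = [Tue 19:00, Thu 14:00].
Intermediaries M with M overlapped-by qa_pass: backup, retro.
Via backup — items with X overlaps backup: none.
Via retro — items with X overlaps retro: demo.
Union: demo.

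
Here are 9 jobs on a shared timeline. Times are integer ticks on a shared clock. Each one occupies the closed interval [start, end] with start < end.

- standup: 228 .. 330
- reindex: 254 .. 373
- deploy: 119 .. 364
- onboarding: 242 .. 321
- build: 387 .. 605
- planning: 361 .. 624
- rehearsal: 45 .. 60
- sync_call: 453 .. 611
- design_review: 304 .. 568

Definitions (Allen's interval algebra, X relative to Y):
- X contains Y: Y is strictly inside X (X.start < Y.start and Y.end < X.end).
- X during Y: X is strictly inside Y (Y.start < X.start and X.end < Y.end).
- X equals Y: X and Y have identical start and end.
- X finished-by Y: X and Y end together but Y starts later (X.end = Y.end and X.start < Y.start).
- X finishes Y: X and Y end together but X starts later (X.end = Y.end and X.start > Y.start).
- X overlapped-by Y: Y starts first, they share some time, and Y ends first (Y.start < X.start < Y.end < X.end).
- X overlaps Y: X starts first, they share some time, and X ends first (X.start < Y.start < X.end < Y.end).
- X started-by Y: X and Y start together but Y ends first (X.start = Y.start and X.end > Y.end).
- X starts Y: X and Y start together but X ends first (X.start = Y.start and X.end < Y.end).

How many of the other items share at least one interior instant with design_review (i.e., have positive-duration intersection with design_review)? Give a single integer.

Target design_review = [304, 568].
build [387, 605] → overlapped-by → counts.
deploy [119, 364] → overlaps → counts.
onboarding [242, 321] → overlaps → counts.
planning [361, 624] → overlapped-by → counts.
rehearsal [45, 60] → before → no.
reindex [254, 373] → overlaps → counts.
standup [228, 330] → overlaps → counts.
sync_call [453, 611] → overlapped-by → counts.
Total: 7.

7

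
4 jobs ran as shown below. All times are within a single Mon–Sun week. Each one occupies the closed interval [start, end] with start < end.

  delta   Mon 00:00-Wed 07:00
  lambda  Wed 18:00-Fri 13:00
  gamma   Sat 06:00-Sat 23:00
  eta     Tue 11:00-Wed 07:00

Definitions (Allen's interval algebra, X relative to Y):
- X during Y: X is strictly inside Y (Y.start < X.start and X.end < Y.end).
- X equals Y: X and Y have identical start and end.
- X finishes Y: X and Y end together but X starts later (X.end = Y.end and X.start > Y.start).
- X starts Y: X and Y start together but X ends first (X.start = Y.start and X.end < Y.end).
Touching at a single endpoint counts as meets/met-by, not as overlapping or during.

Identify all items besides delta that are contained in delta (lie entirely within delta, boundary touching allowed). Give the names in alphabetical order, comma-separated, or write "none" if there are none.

eta

Target delta = [Mon 00:00, Wed 07:00].
eta [Tue 11:00, Wed 07:00] → finishes → yes.
gamma [Sat 06:00, Sat 23:00] → after → no.
lambda [Wed 18:00, Fri 13:00] → after → no.
Result: eta.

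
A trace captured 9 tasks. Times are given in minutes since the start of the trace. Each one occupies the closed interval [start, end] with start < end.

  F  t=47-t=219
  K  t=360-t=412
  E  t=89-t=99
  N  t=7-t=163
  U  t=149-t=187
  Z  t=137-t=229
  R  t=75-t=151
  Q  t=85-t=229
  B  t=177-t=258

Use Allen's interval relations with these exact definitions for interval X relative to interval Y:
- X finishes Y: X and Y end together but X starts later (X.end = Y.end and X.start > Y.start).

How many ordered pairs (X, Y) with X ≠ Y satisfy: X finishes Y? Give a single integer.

1

Checking all 72 ordered pairs for relation 'finishes'; matching pairs in alphabetical order:
(Z, Q): Z finishes Q ✓
Count: 1.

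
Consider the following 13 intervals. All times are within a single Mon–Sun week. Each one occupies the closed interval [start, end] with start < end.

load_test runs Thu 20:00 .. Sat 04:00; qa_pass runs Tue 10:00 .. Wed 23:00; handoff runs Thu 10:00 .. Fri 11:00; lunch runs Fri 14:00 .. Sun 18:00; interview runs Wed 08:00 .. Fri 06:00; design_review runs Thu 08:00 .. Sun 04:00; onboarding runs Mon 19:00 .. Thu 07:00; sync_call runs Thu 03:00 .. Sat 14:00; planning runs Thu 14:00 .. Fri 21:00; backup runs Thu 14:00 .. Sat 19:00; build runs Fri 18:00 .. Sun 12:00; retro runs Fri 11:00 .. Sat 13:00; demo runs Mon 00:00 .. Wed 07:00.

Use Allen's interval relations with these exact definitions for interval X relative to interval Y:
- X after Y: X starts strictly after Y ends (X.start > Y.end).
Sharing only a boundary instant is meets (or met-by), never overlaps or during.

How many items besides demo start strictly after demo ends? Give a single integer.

10

Target demo = [Mon 00:00, Wed 07:00].
backup [Thu 14:00, Sat 19:00] → after → counts.
build [Fri 18:00, Sun 12:00] → after → counts.
design_review [Thu 08:00, Sun 04:00] → after → counts.
handoff [Thu 10:00, Fri 11:00] → after → counts.
interview [Wed 08:00, Fri 06:00] → after → counts.
load_test [Thu 20:00, Sat 04:00] → after → counts.
lunch [Fri 14:00, Sun 18:00] → after → counts.
onboarding [Mon 19:00, Thu 07:00] → overlapped-by → no.
planning [Thu 14:00, Fri 21:00] → after → counts.
qa_pass [Tue 10:00, Wed 23:00] → overlapped-by → no.
retro [Fri 11:00, Sat 13:00] → after → counts.
sync_call [Thu 03:00, Sat 14:00] → after → counts.
Total: 10.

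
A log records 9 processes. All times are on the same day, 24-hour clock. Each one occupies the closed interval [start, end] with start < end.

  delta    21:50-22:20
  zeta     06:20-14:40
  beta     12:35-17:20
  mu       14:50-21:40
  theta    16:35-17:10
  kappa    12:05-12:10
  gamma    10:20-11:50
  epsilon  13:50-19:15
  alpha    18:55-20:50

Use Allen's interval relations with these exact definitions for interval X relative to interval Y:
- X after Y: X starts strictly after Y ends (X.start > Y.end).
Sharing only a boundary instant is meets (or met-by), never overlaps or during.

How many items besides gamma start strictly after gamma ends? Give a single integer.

Target gamma = [10:20, 11:50].
alpha [18:55, 20:50] → after → counts.
beta [12:35, 17:20] → after → counts.
delta [21:50, 22:20] → after → counts.
epsilon [13:50, 19:15] → after → counts.
kappa [12:05, 12:10] → after → counts.
mu [14:50, 21:40] → after → counts.
theta [16:35, 17:10] → after → counts.
zeta [06:20, 14:40] → contains → no.
Total: 7.

7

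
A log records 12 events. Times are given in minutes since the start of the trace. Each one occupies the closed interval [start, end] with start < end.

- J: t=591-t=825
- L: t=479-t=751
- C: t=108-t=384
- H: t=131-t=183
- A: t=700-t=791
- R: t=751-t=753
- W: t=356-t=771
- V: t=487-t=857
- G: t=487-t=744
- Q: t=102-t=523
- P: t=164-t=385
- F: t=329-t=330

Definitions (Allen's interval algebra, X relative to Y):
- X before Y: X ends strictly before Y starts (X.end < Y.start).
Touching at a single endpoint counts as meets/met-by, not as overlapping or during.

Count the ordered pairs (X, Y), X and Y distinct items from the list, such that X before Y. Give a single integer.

Checking all 132 ordered pairs for relation 'before'; matching pairs in alphabetical order:
(C, A): C before A ✓
(C, G): C before G ✓
(C, J): C before J ✓
(C, L): C before L ✓
(C, R): C before R ✓
(C, V): C before V ✓
(F, A): F before A ✓
(F, G): F before G ✓
(F, J): F before J ✓
(F, L): F before L ✓
(F, R): F before R ✓
(F, V): F before V ✓
(F, W): F before W ✓
(G, R): G before R ✓
(H, A): H before A ✓
(H, F): H before F ✓
(H, G): H before G ✓
(H, J): H before J ✓
(H, L): H before L ✓
(H, R): H before R ✓
(H, V): H before V ✓
(H, W): H before W ✓
(P, A): P before A ✓
(P, G): P before G ✓
... plus 7 further pairs not listed.
Count: 31.

31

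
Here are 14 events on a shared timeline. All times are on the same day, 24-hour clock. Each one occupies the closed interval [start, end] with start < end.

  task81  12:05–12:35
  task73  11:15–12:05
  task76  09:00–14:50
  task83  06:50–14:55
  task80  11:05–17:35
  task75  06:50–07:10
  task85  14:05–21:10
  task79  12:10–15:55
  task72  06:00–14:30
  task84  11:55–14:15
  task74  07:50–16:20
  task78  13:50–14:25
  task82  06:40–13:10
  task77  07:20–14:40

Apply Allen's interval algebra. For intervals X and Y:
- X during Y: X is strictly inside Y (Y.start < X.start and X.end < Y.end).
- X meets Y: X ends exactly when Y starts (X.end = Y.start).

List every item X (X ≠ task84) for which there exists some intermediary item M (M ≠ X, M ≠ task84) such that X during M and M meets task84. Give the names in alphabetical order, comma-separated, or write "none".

none

Target task84 = [11:55, 14:15].
Intermediaries M with M meets task84: none.
Union: none.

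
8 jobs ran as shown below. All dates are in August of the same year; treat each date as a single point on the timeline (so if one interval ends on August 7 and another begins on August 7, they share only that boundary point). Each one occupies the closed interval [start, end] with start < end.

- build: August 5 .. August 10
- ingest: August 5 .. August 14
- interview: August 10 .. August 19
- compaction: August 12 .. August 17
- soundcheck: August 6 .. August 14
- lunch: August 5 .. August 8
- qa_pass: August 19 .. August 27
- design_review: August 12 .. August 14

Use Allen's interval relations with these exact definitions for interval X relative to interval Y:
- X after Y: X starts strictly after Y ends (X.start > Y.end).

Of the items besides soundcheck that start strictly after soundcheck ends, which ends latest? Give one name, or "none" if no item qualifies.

qa_pass

Target soundcheck = [August 6, August 14].
build [August 5, August 10] → overlaps → excluded.
compaction [August 12, August 17] → overlapped-by → excluded.
design_review [August 12, August 14] → finishes → excluded.
ingest [August 5, August 14] → finished-by → excluded.
interview [August 10, August 19] → overlapped-by → excluded.
lunch [August 5, August 8] → overlaps → excluded.
qa_pass [August 19, August 27] → after → candidate.
Among candidates, latest end is August 27 → qa_pass.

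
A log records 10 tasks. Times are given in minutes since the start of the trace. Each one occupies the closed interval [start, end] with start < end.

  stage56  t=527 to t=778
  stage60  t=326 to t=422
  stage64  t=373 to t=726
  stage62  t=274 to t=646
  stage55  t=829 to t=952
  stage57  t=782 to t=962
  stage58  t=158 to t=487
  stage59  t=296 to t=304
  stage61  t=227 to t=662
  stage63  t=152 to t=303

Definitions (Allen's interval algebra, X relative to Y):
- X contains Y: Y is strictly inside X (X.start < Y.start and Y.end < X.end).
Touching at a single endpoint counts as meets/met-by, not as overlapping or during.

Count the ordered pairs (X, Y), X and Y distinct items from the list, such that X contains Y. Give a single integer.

8

Checking all 90 ordered pairs for relation 'contains'; matching pairs in alphabetical order:
(stage57, stage55): stage57 contains stage55 ✓
(stage58, stage59): stage58 contains stage59 ✓
(stage58, stage60): stage58 contains stage60 ✓
(stage61, stage59): stage61 contains stage59 ✓
(stage61, stage60): stage61 contains stage60 ✓
(stage61, stage62): stage61 contains stage62 ✓
(stage62, stage59): stage62 contains stage59 ✓
(stage62, stage60): stage62 contains stage60 ✓
Count: 8.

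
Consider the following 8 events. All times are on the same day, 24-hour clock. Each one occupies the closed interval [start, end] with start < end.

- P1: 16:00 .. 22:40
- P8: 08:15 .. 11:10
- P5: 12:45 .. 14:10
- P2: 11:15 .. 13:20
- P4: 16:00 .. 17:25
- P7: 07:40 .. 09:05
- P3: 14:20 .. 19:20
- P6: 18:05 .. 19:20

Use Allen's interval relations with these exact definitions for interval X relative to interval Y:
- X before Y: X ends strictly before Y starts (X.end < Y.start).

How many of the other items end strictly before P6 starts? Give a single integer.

5

Target P6 = [18:05, 19:20].
P1 [16:00, 22:40] → contains → no.
P2 [11:15, 13:20] → before → counts.
P3 [14:20, 19:20] → finished-by → no.
P4 [16:00, 17:25] → before → counts.
P5 [12:45, 14:10] → before → counts.
P7 [07:40, 09:05] → before → counts.
P8 [08:15, 11:10] → before → counts.
Total: 5.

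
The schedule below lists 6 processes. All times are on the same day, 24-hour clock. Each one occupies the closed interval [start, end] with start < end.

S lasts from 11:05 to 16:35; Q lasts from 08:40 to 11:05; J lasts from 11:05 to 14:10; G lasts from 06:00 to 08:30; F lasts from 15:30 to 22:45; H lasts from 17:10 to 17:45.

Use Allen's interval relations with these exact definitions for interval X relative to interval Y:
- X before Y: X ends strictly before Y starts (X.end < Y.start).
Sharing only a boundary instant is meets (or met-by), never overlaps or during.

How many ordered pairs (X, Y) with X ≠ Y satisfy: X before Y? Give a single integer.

Checking all 30 ordered pairs for relation 'before'; matching pairs in alphabetical order:
(G, F): G before F ✓
(G, H): G before H ✓
(G, J): G before J ✓
(G, Q): G before Q ✓
(G, S): G before S ✓
(J, F): J before F ✓
(J, H): J before H ✓
(Q, F): Q before F ✓
(Q, H): Q before H ✓
(S, H): S before H ✓
Count: 10.

10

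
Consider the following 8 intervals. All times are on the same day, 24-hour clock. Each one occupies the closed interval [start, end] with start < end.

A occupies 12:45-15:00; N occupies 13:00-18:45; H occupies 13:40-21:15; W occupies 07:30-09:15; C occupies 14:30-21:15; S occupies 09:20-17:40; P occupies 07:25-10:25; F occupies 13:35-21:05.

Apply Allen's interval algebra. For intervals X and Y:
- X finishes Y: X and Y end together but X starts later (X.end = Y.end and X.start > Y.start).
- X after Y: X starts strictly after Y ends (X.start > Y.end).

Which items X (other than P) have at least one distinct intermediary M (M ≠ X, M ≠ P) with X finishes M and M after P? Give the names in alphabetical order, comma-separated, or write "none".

Target P = [07:25, 10:25].
Intermediaries M with M after P: A, C, F, H, N.
Via A — items with X finishes A: none.
Via C — items with X finishes C: none.
Via F — items with X finishes F: none.
Via H — items with X finishes H: C.
Via N — items with X finishes N: none.
Union: C.

C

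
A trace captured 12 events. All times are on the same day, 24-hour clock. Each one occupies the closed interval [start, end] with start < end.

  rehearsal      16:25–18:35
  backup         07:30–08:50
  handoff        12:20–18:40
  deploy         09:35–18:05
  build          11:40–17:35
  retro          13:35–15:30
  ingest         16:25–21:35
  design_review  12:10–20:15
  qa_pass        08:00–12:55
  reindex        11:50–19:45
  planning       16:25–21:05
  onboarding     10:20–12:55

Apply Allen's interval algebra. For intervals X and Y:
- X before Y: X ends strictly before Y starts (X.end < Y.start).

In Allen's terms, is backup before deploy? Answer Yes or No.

backup = [07:30, 08:50], deploy = [09:35, 18:05].
Actual relation of backup to deploy: before.
Asked whether 'before' holds → Yes.

Yes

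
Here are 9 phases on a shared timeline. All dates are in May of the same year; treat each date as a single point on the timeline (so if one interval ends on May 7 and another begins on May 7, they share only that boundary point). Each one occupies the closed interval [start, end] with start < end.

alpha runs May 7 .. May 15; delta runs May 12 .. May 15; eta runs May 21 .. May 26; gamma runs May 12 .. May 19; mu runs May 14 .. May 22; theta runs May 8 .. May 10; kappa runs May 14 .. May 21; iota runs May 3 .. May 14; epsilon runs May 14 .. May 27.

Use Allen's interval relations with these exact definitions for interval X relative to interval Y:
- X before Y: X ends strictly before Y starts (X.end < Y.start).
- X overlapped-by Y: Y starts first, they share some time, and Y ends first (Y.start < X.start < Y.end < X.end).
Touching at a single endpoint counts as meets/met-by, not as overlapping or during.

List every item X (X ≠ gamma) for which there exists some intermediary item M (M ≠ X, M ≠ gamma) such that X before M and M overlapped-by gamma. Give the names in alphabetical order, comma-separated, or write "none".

theta

Target gamma = [May 12, May 19].
Intermediaries M with M overlapped-by gamma: epsilon, kappa, mu.
Via epsilon — items with X before epsilon: theta.
Via kappa — items with X before kappa: theta.
Via mu — items with X before mu: theta.
Union: theta.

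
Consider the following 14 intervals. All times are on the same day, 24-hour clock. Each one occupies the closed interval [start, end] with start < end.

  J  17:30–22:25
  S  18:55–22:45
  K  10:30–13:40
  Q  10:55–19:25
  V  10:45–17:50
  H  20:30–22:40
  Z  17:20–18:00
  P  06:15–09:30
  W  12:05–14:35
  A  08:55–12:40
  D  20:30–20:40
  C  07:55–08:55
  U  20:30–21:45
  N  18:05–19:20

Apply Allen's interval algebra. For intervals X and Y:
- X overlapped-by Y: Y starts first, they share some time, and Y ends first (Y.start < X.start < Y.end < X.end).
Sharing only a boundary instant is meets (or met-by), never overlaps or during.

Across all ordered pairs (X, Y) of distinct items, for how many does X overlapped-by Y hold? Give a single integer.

Checking all 182 ordered pairs for relation 'overlapped-by'; matching pairs in alphabetical order:
(A, P): A overlapped-by P ✓
(H, J): H overlapped-by J ✓
(J, Q): J overlapped-by Q ✓
(J, V): J overlapped-by V ✓
(J, Z): J overlapped-by Z ✓
(K, A): K overlapped-by A ✓
(Q, A): Q overlapped-by A ✓
(Q, K): Q overlapped-by K ✓
(Q, V): Q overlapped-by V ✓
(S, J): S overlapped-by J ✓
(S, N): S overlapped-by N ✓
(S, Q): S overlapped-by Q ✓
(V, A): V overlapped-by A ✓
(V, K): V overlapped-by K ✓
(W, A): W overlapped-by A ✓
(W, K): W overlapped-by K ✓
(Z, V): Z overlapped-by V ✓
Count: 17.

17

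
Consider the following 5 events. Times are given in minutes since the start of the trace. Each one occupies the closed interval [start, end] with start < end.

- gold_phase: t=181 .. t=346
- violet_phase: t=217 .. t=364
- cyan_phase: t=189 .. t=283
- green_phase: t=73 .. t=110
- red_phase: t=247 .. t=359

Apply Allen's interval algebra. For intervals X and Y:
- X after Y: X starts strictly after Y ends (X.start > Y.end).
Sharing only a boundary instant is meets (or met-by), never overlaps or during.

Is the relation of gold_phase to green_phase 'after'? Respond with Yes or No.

gold_phase = [t=181, t=346], green_phase = [t=73, t=110].
Actual relation of gold_phase to green_phase: after.
Asked whether 'after' holds → Yes.

Yes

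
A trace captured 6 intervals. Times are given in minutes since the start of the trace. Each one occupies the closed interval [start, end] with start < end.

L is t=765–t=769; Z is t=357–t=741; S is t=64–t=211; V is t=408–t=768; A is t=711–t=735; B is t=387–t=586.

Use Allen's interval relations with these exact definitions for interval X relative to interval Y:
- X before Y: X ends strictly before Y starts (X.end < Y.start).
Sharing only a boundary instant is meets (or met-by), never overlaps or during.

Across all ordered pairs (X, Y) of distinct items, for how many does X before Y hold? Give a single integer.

9

Checking all 30 ordered pairs for relation 'before'; matching pairs in alphabetical order:
(A, L): A before L ✓
(B, A): B before A ✓
(B, L): B before L ✓
(S, A): S before A ✓
(S, B): S before B ✓
(S, L): S before L ✓
(S, V): S before V ✓
(S, Z): S before Z ✓
(Z, L): Z before L ✓
Count: 9.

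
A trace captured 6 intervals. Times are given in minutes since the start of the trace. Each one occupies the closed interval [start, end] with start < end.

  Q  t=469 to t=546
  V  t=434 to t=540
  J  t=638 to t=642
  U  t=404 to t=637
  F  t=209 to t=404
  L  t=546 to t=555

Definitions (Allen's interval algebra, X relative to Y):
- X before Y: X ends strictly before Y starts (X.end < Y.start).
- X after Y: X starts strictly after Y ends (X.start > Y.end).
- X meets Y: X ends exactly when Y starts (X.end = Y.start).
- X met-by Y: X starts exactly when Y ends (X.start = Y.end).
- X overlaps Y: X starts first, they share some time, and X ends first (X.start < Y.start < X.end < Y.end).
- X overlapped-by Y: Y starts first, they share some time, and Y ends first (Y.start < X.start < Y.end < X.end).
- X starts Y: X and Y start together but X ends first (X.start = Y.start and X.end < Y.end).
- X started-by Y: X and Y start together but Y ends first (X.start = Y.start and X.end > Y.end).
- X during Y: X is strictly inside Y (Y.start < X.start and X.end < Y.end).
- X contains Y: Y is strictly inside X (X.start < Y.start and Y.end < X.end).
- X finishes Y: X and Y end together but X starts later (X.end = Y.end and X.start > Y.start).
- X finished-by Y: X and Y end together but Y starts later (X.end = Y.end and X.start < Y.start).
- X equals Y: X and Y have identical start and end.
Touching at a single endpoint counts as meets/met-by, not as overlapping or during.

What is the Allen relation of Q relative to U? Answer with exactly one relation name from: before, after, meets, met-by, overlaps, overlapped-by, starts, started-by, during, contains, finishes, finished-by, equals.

during

Q = [t=469, t=546]; U = [t=404, t=637].
Compare endpoints: Q.start > U.start, Q.start < U.end, Q.end > U.start, Q.end < U.end.
That pattern is 'during'.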